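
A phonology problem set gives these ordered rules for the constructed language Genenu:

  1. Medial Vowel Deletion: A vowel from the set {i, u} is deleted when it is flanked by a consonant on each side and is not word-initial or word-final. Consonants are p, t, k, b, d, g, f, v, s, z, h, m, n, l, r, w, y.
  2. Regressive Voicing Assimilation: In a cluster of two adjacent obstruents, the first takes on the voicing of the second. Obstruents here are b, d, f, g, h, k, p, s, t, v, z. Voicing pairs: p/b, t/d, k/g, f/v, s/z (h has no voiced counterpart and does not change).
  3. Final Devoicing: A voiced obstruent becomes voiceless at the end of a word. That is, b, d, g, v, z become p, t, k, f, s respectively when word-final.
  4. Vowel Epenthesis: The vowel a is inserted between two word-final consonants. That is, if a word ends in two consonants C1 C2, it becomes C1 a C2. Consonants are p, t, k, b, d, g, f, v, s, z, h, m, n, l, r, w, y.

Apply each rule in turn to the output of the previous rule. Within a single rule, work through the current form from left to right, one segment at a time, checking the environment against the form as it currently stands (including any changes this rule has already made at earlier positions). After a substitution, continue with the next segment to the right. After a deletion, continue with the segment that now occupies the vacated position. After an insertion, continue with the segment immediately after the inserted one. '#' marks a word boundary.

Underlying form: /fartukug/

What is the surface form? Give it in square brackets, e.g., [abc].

1 Medial Vowel Deletion: [fartukug] → [fartkg]
2 Regressive Voicing Assimilation: [fartkg] → [fartgg]
3 Final Devoicing: [fartgg] → [fartgk]
4 Vowel Epenthesis: [fartgk] → [fartgak]

[fartgak]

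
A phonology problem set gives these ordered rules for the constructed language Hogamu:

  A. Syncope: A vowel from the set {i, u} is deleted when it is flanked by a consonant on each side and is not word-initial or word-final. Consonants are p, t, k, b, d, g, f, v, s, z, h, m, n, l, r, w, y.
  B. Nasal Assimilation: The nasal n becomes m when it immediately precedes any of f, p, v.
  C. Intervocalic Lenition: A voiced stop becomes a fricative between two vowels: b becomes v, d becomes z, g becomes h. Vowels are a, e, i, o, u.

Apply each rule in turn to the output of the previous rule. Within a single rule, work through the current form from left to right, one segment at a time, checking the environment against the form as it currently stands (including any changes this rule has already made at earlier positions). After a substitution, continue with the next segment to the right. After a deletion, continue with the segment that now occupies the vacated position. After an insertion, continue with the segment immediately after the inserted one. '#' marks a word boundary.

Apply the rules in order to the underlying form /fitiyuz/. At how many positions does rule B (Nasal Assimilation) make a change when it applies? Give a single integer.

0

A Syncope: [fitiyuz] → [ftyz]
B Nasal Assimilation: no change — [ftyz]
C Intervocalic Lenition: no change — [ftyz]
Rule B changed 0 position(s).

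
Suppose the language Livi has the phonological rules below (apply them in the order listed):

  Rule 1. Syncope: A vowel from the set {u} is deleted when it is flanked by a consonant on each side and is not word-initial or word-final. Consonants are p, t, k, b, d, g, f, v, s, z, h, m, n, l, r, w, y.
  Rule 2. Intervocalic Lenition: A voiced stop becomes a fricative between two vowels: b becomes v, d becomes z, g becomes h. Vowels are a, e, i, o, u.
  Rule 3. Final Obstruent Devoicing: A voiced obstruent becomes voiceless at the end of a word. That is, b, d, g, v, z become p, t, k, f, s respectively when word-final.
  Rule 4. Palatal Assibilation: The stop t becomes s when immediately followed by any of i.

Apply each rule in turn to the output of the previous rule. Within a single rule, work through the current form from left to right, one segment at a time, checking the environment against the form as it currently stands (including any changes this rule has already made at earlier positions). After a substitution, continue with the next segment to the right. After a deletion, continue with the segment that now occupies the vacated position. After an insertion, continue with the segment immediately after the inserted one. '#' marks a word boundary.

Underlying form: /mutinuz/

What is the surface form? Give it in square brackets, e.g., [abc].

[msins]

Rule 1 Syncope: [mutinuz] → [mtinz]
Rule 2 Intervocalic Lenition: no change — [mtinz]
Rule 3 Final Obstruent Devoicing: [mtinz] → [mtins]
Rule 4 Palatal Assibilation: [mtins] → [msins]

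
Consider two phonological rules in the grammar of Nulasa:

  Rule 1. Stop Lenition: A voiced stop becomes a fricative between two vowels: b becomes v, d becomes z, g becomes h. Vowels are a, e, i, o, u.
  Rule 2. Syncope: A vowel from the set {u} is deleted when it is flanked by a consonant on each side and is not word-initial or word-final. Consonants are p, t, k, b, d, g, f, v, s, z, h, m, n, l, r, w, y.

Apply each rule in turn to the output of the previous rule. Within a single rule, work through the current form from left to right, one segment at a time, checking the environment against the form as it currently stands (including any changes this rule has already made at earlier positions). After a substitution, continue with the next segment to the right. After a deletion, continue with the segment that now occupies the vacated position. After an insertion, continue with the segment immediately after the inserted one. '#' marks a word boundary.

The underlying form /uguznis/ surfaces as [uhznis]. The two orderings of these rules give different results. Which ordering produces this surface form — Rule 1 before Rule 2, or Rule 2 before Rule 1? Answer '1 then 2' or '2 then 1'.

Order 1 then 2:
  1 Stop Lenition: [uguznis] → [uhuznis]
  2 Syncope: [uhuznis] → [uhznis]
  result: [uhznis]
Order 2 then 1:
  2 Syncope: [uguznis] → [ugznis]
  1 Stop Lenition: no change — [ugznis]
  result: [ugznis]

1 then 2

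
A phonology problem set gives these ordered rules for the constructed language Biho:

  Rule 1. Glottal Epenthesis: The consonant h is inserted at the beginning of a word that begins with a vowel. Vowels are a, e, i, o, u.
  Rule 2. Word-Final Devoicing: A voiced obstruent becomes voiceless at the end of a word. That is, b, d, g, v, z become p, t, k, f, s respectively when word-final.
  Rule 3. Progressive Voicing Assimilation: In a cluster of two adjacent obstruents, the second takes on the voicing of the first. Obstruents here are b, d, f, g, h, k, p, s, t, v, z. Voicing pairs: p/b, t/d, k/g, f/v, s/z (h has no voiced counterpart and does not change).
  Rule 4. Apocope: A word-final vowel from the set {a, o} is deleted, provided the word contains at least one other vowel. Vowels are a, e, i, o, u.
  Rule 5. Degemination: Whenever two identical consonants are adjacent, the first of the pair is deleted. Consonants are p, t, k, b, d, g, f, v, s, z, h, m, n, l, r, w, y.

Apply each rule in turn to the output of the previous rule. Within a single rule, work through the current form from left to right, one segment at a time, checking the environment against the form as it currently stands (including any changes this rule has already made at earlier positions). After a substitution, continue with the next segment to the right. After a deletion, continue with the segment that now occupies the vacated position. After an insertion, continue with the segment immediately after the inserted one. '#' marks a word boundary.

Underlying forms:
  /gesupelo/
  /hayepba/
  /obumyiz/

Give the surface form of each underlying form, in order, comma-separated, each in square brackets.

[gesupel], [hayep], [hobumyis]

/gesupelo/:
  Rule 1 Glottal Epenthesis: no change — [gesupelo]
  Rule 2 Word-Final Devoicing: no change — [gesupelo]
  Rule 3 Progressive Voicing Assimilation: no change — [gesupelo]
  Rule 4 Apocope: [gesupelo] → [gesupel]
  Rule 5 Degemination: no change — [gesupel]
/hayepba/:
  Rule 1 Glottal Epenthesis: no change — [hayepba]
  Rule 2 Word-Final Devoicing: no change — [hayepba]
  Rule 3 Progressive Voicing Assimilation: [hayepba] → [hayeppa]
  Rule 4 Apocope: [hayeppa] → [hayepp]
  Rule 5 Degemination: [hayepp] → [hayep]
/obumyiz/:
  Rule 1 Glottal Epenthesis: [obumyiz] → [hobumyiz]
  Rule 2 Word-Final Devoicing: [hobumyiz] → [hobumyis]
  Rule 3 Progressive Voicing Assimilation: no change — [hobumyis]
  Rule 4 Apocope: no change — [hobumyis]
  Rule 5 Degemination: no change — [hobumyis]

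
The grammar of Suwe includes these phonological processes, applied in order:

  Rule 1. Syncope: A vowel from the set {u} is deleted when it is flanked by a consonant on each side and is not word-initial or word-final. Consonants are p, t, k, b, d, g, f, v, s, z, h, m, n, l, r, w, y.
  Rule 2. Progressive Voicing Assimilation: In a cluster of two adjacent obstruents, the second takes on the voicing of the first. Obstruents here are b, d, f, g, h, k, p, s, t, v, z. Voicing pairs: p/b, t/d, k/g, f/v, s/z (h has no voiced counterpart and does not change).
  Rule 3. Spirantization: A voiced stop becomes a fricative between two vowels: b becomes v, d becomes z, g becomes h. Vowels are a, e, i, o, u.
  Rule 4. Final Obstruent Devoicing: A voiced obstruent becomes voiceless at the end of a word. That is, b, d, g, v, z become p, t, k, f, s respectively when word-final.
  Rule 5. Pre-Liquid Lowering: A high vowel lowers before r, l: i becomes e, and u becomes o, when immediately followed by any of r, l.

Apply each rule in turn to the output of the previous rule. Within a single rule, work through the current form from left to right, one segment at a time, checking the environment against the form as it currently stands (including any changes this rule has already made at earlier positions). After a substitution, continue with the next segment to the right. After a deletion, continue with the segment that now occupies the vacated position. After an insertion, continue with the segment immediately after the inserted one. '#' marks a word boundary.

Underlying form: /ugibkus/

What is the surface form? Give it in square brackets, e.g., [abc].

[uhibgs]

Rule 1 Syncope: [ugibkus] → [ugibks]
Rule 2 Progressive Voicing Assimilation: [ugibks] → [ugibgz]
Rule 3 Spirantization: [ugibgz] → [uhibgz]
Rule 4 Final Obstruent Devoicing: [uhibgz] → [uhibgs]
Rule 5 Pre-Liquid Lowering: no change — [uhibgs]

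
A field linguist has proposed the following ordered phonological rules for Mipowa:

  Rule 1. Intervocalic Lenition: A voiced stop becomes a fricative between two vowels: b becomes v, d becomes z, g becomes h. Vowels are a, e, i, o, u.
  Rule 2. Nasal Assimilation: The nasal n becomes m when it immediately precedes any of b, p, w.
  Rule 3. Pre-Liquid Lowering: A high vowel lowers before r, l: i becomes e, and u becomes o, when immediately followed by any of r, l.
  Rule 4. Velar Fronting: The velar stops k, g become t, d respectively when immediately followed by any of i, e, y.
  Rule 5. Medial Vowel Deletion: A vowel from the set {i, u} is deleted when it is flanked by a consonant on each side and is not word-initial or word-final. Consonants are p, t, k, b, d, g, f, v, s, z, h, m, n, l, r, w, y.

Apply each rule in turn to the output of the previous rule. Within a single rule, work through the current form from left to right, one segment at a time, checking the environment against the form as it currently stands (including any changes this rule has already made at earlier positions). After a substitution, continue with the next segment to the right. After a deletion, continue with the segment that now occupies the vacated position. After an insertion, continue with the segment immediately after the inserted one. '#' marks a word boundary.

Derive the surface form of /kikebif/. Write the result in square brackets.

Rule 1 Intervocalic Lenition: [kikebif] → [kikevif]
Rule 2 Nasal Assimilation: no change — [kikevif]
Rule 3 Pre-Liquid Lowering: no change — [kikevif]
Rule 4 Velar Fronting: [kikevif] → [titevif]
Rule 5 Medial Vowel Deletion: [titevif] → [ttevf]

[ttevf]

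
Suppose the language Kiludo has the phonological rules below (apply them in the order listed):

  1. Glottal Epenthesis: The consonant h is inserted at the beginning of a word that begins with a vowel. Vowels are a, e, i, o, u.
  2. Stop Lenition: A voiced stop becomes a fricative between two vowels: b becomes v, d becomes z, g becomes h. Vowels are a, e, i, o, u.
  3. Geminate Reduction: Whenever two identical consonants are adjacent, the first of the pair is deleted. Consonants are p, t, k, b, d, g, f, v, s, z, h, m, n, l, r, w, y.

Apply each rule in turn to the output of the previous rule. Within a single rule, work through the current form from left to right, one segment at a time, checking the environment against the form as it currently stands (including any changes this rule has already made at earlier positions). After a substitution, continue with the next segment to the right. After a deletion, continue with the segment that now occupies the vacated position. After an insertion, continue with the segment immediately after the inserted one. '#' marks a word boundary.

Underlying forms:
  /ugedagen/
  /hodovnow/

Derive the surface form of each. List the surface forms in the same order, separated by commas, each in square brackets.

/ugedagen/:
  1 Glottal Epenthesis: [ugedagen] → [hugedagen]
  2 Stop Lenition: [hugedagen] → [huhezahen]
  3 Geminate Reduction: no change — [huhezahen]
/hodovnow/:
  1 Glottal Epenthesis: no change — [hodovnow]
  2 Stop Lenition: [hodovnow] → [hozovnow]
  3 Geminate Reduction: no change — [hozovnow]

[huhezahen], [hozovnow]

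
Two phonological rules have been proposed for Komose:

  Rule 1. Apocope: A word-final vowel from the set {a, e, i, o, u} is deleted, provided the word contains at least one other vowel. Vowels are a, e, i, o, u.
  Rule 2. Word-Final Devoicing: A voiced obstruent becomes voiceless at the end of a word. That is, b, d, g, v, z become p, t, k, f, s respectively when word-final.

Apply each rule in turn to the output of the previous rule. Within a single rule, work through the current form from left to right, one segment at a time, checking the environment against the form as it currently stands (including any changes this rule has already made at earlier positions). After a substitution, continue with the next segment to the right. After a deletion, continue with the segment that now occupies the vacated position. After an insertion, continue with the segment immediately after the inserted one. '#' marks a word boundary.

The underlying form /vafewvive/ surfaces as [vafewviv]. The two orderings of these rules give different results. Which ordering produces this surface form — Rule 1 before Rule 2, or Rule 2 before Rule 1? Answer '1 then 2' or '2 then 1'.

Order 1 then 2:
  1 Apocope: [vafewvive] → [vafewviv]
  2 Word-Final Devoicing: [vafewviv] → [vafewvif]
  result: [vafewvif]
Order 2 then 1:
  2 Word-Final Devoicing: no change — [vafewvive]
  1 Apocope: [vafewvive] → [vafewviv]
  result: [vafewviv]

2 then 1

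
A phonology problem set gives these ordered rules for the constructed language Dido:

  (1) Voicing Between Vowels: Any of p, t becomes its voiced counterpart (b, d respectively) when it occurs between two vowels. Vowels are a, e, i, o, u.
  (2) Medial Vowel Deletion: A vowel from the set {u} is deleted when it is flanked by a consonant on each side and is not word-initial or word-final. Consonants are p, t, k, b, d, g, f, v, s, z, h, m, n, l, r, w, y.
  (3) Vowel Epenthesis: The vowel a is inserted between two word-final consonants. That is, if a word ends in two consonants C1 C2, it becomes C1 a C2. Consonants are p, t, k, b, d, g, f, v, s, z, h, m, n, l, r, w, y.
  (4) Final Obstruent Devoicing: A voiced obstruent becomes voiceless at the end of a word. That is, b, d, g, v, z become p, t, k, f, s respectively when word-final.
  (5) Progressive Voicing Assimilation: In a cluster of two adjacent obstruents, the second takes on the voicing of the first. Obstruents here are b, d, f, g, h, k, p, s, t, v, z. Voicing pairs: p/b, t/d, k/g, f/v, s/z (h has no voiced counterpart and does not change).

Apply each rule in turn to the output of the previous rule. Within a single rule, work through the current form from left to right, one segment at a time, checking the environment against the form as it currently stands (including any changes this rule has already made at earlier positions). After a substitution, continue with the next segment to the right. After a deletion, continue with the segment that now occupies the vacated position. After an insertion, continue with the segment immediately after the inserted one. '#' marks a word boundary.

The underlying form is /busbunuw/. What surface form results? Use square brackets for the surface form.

[bzbnaw]

(1) Voicing Between Vowels: no change — [busbunuw]
(2) Medial Vowel Deletion: [busbunuw] → [bsbnw]
(3) Vowel Epenthesis: [bsbnw] → [bsbnaw]
(4) Final Obstruent Devoicing: no change — [bsbnaw]
(5) Progressive Voicing Assimilation: [bsbnaw] → [bzbnaw]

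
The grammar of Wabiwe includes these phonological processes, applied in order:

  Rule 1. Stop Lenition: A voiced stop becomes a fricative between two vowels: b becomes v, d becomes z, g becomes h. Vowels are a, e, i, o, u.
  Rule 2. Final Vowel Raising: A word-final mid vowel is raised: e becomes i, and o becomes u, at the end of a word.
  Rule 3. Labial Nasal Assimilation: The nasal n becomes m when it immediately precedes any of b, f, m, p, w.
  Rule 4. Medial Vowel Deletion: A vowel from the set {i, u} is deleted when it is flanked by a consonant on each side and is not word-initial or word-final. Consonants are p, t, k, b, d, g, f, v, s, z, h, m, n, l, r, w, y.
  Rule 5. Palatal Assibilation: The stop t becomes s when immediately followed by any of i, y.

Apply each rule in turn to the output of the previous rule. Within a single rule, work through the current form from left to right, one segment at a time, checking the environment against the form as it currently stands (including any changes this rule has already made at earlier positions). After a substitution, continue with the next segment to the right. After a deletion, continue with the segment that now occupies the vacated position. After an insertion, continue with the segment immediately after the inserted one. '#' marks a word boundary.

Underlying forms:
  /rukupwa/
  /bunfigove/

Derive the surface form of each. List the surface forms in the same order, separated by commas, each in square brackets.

[rkpwa], [bmfhovi]

/rukupwa/:
  Rule 1 Stop Lenition: no change — [rukupwa]
  Rule 2 Final Vowel Raising: no change — [rukupwa]
  Rule 3 Labial Nasal Assimilation: no change — [rukupwa]
  Rule 4 Medial Vowel Deletion: [rukupwa] → [rkpwa]
  Rule 5 Palatal Assibilation: no change — [rkpwa]
/bunfigove/:
  Rule 1 Stop Lenition: [bunfigove] → [bunfihove]
  Rule 2 Final Vowel Raising: [bunfihove] → [bunfihovi]
  Rule 3 Labial Nasal Assimilation: [bunfihovi] → [bumfihovi]
  Rule 4 Medial Vowel Deletion: [bumfihovi] → [bmfhovi]
  Rule 5 Palatal Assibilation: no change — [bmfhovi]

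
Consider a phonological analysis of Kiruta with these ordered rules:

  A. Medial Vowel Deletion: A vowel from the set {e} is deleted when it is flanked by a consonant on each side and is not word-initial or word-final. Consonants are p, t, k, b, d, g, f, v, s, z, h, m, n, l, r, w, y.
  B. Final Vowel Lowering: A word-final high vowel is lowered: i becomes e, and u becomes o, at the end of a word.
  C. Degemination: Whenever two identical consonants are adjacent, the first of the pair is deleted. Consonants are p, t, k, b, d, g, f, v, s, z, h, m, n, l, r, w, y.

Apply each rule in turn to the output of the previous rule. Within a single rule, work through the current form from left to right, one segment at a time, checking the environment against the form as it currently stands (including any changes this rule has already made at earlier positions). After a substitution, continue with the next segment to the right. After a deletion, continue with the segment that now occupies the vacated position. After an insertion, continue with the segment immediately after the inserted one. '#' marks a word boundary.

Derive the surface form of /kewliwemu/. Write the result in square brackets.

[kwliwmo]

A Medial Vowel Deletion: [kewliwemu] → [kwliwmu]
B Final Vowel Lowering: [kwliwmu] → [kwliwmo]
C Degemination: no change — [kwliwmo]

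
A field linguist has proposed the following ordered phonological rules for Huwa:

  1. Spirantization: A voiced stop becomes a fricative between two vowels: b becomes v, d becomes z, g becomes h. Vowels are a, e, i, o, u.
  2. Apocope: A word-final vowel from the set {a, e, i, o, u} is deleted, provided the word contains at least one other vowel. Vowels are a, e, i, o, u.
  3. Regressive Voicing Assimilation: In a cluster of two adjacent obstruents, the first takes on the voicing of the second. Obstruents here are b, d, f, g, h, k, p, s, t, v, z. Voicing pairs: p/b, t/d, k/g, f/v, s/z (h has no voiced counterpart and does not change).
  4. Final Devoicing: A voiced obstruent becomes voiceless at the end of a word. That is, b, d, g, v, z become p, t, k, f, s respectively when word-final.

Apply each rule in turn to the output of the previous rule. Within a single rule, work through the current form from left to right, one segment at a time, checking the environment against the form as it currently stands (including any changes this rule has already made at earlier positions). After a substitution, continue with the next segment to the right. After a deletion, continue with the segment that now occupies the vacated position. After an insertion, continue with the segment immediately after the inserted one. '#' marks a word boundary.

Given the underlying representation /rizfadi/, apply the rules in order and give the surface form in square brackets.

1 Spirantization: [rizfadi] → [rizfazi]
2 Apocope: [rizfazi] → [rizfaz]
3 Regressive Voicing Assimilation: [rizfaz] → [risfaz]
4 Final Devoicing: [risfaz] → [risfas]

[risfas]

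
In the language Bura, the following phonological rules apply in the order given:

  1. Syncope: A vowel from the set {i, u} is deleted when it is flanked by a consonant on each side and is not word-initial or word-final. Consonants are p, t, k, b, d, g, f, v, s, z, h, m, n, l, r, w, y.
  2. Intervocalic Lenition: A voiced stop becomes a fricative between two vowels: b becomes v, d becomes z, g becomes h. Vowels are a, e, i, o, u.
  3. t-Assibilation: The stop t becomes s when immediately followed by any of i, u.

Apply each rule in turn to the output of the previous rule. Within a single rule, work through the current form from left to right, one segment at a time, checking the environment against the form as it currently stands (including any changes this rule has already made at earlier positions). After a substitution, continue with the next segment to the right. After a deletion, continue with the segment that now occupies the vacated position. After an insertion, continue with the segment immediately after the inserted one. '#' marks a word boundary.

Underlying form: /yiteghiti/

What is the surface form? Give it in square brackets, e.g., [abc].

[yteghsi]

1 Syncope: [yiteghiti] → [yteghti]
2 Intervocalic Lenition: no change — [yteghti]
3 t-Assibilation: [yteghti] → [yteghsi]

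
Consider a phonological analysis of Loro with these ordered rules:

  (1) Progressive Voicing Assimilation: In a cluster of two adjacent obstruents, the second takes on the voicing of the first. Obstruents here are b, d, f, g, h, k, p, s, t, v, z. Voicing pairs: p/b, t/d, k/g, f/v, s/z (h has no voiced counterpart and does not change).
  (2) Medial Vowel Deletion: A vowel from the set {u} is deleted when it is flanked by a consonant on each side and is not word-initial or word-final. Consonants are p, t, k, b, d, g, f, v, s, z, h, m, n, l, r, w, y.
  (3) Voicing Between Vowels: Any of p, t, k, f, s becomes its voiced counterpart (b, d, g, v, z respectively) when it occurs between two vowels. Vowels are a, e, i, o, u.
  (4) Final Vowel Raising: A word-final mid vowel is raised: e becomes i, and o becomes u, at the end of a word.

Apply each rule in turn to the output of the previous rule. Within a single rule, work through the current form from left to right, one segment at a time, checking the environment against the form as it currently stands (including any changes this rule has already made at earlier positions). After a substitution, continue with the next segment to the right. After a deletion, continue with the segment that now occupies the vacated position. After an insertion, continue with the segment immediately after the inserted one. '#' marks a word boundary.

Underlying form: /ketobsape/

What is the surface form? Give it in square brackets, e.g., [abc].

[kedobzabi]

(1) Progressive Voicing Assimilation: [ketobsape] → [ketobzape]
(2) Medial Vowel Deletion: no change — [ketobzape]
(3) Voicing Between Vowels: [ketobzape] → [kedobzabe]
(4) Final Vowel Raising: [kedobzabe] → [kedobzabi]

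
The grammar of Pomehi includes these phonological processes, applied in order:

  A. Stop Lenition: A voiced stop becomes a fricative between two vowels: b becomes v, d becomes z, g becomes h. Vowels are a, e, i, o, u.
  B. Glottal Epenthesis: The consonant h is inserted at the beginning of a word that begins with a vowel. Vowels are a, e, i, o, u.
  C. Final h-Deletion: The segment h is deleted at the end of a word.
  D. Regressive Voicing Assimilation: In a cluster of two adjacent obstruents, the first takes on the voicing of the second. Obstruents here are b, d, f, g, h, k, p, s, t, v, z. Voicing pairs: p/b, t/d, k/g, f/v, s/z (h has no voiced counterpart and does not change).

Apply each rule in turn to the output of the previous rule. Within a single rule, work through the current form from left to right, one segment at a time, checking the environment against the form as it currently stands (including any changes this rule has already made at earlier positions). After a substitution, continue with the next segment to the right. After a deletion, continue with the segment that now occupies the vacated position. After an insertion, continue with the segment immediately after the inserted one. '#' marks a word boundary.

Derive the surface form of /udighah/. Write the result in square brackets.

[huzikha]

A Stop Lenition: [udighah] → [uzighah]
B Glottal Epenthesis: [uzighah] → [huzighah]
C Final h-Deletion: [huzighah] → [huzigha]
D Regressive Voicing Assimilation: [huzigha] → [huzikha]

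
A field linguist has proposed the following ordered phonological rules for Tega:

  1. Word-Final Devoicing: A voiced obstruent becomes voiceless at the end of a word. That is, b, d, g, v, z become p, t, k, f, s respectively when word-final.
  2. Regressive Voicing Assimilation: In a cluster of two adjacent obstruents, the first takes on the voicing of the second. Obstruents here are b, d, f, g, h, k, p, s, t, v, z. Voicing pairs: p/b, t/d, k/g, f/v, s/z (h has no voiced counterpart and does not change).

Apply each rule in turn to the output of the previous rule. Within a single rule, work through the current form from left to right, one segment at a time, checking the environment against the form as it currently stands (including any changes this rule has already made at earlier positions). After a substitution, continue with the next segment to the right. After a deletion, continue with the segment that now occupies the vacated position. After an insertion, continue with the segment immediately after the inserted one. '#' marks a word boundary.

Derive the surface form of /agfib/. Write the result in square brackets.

[akfip]

1 Word-Final Devoicing: [agfib] → [agfip]
2 Regressive Voicing Assimilation: [agfip] → [akfip]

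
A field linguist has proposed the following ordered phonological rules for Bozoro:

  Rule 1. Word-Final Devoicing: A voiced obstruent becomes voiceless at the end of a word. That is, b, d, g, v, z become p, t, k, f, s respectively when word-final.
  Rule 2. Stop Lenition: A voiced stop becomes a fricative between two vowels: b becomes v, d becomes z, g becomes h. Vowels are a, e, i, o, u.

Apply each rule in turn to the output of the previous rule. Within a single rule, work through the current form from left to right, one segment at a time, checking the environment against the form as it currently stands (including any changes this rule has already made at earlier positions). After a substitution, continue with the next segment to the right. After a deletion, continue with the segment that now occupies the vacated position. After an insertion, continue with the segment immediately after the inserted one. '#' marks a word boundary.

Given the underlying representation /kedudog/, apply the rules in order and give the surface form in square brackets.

Rule 1 Word-Final Devoicing: [kedudog] → [kedudok]
Rule 2 Stop Lenition: [kedudok] → [kezuzok]

[kezuzok]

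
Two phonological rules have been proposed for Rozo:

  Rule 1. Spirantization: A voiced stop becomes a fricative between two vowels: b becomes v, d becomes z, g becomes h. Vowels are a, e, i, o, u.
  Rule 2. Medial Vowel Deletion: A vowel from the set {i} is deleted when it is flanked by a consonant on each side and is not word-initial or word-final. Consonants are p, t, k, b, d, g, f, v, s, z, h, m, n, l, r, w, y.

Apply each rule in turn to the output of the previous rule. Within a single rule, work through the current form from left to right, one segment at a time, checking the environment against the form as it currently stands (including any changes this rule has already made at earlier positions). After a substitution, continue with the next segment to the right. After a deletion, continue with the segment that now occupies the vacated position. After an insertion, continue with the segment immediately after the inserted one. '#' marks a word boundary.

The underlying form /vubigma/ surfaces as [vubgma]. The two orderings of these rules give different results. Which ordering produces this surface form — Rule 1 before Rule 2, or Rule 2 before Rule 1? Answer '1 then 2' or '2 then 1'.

2 then 1

Order 1 then 2:
  1 Spirantization: [vubigma] → [vuvigma]
  2 Medial Vowel Deletion: [vuvigma] → [vuvgma]
  result: [vuvgma]
Order 2 then 1:
  2 Medial Vowel Deletion: [vubigma] → [vubgma]
  1 Spirantization: no change — [vubgma]
  result: [vubgma]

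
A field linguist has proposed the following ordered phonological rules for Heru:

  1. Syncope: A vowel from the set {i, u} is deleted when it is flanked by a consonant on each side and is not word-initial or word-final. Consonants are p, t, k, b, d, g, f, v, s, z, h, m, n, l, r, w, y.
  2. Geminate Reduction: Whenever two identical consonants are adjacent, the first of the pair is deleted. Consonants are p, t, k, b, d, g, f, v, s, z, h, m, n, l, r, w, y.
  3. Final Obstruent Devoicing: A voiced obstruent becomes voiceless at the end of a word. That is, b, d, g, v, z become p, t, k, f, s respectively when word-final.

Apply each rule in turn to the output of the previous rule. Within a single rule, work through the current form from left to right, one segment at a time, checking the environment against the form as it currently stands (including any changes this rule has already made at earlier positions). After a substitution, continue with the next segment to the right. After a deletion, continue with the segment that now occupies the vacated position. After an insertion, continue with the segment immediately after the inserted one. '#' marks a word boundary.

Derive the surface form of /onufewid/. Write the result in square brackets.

1 Syncope: [onufewid] → [onfewd]
2 Geminate Reduction: no change — [onfewd]
3 Final Obstruent Devoicing: [onfewd] → [onfewt]

[onfewt]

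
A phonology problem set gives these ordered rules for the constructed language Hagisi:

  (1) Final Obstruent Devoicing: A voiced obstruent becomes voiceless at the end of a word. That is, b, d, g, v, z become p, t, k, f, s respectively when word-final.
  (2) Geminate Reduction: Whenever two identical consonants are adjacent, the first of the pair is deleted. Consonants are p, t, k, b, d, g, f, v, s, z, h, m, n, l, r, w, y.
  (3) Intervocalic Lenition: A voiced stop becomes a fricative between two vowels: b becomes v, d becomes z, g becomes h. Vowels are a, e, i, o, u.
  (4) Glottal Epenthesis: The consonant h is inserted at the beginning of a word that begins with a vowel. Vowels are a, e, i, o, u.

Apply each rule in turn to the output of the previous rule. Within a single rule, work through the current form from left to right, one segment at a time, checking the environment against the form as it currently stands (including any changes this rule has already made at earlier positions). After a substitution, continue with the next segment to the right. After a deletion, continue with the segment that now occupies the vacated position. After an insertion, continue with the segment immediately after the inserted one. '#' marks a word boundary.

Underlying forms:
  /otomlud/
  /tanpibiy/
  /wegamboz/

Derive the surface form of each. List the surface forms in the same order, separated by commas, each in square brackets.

[hotomlut], [tanpiviy], [wehambos]

/otomlud/:
  (1) Final Obstruent Devoicing: [otomlud] → [otomlut]
  (2) Geminate Reduction: no change — [otomlut]
  (3) Intervocalic Lenition: no change — [otomlut]
  (4) Glottal Epenthesis: [otomlut] → [hotomlut]
/tanpibiy/:
  (1) Final Obstruent Devoicing: no change — [tanpibiy]
  (2) Geminate Reduction: no change — [tanpibiy]
  (3) Intervocalic Lenition: [tanpibiy] → [tanpiviy]
  (4) Glottal Epenthesis: no change — [tanpiviy]
/wegamboz/:
  (1) Final Obstruent Devoicing: [wegamboz] → [wegambos]
  (2) Geminate Reduction: no change — [wegambos]
  (3) Intervocalic Lenition: [wegambos] → [wehambos]
  (4) Glottal Epenthesis: no change — [wehambos]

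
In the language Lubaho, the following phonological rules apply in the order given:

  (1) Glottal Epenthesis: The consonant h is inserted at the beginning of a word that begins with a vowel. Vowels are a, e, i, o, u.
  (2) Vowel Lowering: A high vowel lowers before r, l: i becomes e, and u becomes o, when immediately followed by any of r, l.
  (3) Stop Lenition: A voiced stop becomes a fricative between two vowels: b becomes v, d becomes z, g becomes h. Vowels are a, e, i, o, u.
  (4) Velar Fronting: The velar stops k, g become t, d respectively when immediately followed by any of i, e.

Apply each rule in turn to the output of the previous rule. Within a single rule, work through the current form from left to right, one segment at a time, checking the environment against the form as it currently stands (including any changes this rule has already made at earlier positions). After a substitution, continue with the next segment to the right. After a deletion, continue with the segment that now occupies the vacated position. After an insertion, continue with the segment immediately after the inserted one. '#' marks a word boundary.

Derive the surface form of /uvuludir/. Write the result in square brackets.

(1) Glottal Epenthesis: [uvuludir] → [huvuludir]
(2) Vowel Lowering: [huvuludir] → [huvoluder]
(3) Stop Lenition: [huvoluder] → [huvoluzer]
(4) Velar Fronting: no change — [huvoluzer]

[huvoluzer]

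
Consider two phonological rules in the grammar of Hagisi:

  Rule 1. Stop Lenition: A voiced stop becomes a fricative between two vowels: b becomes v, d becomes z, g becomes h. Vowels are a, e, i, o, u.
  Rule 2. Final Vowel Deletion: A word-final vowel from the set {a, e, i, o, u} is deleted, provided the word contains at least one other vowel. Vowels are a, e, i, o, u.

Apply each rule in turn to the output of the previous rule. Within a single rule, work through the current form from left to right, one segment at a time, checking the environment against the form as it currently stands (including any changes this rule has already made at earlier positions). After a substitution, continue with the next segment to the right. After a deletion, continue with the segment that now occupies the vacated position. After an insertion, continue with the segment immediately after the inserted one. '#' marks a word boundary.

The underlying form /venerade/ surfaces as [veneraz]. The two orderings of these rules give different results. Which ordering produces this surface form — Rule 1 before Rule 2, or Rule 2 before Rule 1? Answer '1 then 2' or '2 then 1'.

1 then 2

Order 1 then 2:
  1 Stop Lenition: [venerade] → [veneraze]
  2 Final Vowel Deletion: [veneraze] → [veneraz]
  result: [veneraz]
Order 2 then 1:
  2 Final Vowel Deletion: [venerade] → [venerad]
  1 Stop Lenition: no change — [venerad]
  result: [venerad]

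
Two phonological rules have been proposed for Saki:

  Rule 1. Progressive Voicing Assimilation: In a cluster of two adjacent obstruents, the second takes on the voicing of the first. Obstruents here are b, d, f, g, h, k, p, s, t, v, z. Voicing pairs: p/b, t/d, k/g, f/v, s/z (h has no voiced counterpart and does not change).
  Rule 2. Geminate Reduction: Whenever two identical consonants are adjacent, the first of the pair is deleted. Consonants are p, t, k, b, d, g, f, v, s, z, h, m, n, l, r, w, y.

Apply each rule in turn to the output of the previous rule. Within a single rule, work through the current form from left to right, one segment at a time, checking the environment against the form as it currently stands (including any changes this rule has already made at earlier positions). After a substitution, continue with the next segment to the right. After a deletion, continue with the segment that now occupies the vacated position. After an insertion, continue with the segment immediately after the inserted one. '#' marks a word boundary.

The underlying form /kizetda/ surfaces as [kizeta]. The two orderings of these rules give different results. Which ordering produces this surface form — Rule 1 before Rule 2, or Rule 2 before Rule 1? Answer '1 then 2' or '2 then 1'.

Order 1 then 2:
  1 Progressive Voicing Assimilation: [kizetda] → [kizetta]
  2 Geminate Reduction: [kizetta] → [kizeta]
  result: [kizeta]
Order 2 then 1:
  2 Geminate Reduction: no change — [kizetda]
  1 Progressive Voicing Assimilation: [kizetda] → [kizetta]
  result: [kizetta]

1 then 2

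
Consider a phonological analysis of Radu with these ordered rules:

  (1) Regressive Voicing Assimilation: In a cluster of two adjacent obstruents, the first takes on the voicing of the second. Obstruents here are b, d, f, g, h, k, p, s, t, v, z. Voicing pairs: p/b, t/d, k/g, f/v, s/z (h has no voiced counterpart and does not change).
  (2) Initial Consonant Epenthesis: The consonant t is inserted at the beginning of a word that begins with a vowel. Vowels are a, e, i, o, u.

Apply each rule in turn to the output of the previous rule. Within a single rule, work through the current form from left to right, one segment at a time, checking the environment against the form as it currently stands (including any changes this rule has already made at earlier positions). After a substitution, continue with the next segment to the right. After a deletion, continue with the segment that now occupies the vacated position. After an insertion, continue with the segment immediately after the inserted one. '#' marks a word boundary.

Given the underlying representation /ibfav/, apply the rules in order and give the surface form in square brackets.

[tipfav]

(1) Regressive Voicing Assimilation: [ibfav] → [ipfav]
(2) Initial Consonant Epenthesis: [ipfav] → [tipfav]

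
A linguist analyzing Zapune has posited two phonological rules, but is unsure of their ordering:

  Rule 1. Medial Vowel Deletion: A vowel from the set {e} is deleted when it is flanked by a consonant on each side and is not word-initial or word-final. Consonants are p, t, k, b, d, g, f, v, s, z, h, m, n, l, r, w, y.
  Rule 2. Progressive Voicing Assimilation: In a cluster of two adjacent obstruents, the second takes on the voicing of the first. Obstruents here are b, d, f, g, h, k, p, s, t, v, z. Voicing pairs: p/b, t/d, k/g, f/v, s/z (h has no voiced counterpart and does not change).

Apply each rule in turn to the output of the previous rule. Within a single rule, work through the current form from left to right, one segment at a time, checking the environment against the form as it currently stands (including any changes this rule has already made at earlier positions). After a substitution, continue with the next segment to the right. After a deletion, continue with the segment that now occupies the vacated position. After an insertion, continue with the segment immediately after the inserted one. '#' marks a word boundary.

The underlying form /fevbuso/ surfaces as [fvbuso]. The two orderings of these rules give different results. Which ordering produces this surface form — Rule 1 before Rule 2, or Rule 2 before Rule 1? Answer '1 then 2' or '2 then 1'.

Order 1 then 2:
  1 Medial Vowel Deletion: [fevbuso] → [fvbuso]
  2 Progressive Voicing Assimilation: [fvbuso] → [ffpuso]
  result: [ffpuso]
Order 2 then 1:
  2 Progressive Voicing Assimilation: no change — [fevbuso]
  1 Medial Vowel Deletion: [fevbuso] → [fvbuso]
  result: [fvbuso]

2 then 1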